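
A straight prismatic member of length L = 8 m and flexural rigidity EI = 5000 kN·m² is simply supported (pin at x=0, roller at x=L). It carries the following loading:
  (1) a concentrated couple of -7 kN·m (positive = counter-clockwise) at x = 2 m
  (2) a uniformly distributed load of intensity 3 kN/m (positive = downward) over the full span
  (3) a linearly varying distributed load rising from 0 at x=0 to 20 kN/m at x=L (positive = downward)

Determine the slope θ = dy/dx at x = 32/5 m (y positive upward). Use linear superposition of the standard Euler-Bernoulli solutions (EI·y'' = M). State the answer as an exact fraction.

θ(32/5) = 1032349/22500000 rad

Load 1 — applied couple M₀=-7 kN·m at a=2 m (b=L-a=6):
  θ_1 = (M₀x²/(2L)-M₀(x-a)+C₁)/EI  [x>a] with C₁=M₀(3b²-L²)/(6L)=-77/12 = ((-7)·(32/5)²/(2·8)-(-7)·((32/5)-2)+(-77/12))/5000 = 1939/1500000 rad
Load 2 — uniform load w=3 kN/m over full span:
  θ_2 = -w(L³-6Lx²+4x³)/(24EI) = -3·(8³-6·8·(32/5)²+4·(32/5)³)/(24·5000) = 792/78125 rad
Load 3 — triangular load w₀=20 kN/m (0→w₀ over full span):
  θ_3 = -w₀(7L⁴-30L²x²+15x⁴)/(360LEI) = -20·(7·8⁴-30·8²·(32/5)²+15·(32/5)⁴)/(360·8·5000) = 24224/703125 rad
Superposition: θ = Σ θ_i = 1032349/22500000 rad ≈ 0.045882 rad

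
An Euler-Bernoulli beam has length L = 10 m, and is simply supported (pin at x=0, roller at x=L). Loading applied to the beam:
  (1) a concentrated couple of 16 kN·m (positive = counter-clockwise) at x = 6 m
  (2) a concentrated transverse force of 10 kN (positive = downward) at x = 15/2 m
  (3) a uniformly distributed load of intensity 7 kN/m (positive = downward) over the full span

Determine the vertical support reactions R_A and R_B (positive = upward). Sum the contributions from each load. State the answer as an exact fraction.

R_A = 391/10 kN, R_B = 409/10 kN

Load 1 — applied couple M₀=16 kN·m at a=6 m (b=L-a=4):
  R_A = M₀/L = 16/10 = 8/5 kN
  R_B = -M₀/L = -16/10 = -8/5 kN
Load 2 — point force P=10 kN at a=15/2 m (b=L-a=5/2):
  R_A = Pb/L = 10·(5/2)/10 = 5/2 kN
  R_B = Pa/L = 10·(15/2)/10 = 15/2 kN
Load 3 — uniform load w=7 kN/m over full span:
  R_A = wL/2 = 7·10/2 = 35 kN
  R_B = wL/2 = 7·10/2 = 35 kN
Superposition: R_A = 391/10 kN, R_B = 409/10 kN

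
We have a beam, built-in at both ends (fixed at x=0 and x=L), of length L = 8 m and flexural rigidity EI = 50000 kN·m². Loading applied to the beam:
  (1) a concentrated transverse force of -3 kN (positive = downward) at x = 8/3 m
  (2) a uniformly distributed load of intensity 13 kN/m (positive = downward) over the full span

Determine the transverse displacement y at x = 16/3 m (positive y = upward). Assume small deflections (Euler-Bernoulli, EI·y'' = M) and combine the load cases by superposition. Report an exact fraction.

Load 1 — point force P=-3 kN at a=8/3 m (b=L-a=16/3):
  y_1 = -Pa²(L-x)²(3bL-(3b+a)(L-x))/(6L³EI)  [x>a] = -(-3)·(8/3)²·(8-(16/3))²·(3·(16/3)·8-(3·(16/3)+(8/3))·(8-(16/3)))/(6·8³·50000) = 176/2278125 m
Load 2 — uniform load w=13 kN/m over full span:
  y_2 = -wx²(L-x)²/(24EI) = -13·(16/3)²·(8-(16/3))²/(24·50000) = -1664/759375 m
Superposition: y = Σ y_i = -4816/2278125 m ≈ -0.002114 m

y(16/3) = -4816/2278125 m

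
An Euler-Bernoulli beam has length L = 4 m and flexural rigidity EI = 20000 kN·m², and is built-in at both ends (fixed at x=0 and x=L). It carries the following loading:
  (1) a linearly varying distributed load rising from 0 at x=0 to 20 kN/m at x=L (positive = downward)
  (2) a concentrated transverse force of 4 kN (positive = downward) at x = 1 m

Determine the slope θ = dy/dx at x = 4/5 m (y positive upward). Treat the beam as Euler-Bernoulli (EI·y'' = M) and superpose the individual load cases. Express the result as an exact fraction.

Load 1 — triangular load w₀=20 kN/m (0→w₀ over full span):
  θ_1 = -w₀(2x(L-x)(L-2x)(x+2L)+x²(L-x)²)/(120LEI) = -20·(2·(4/5)·(4-(4/5))·(4-2·(4/5))·((4/5)+2·4)+(4/5)²·(4-(4/5))²)/(120·4·20000) = -56/234375 rad
Load 2 — point force P=4 kN at a=1 m (b=L-a=3):
  θ_2 = -Pb²x(2aL-(3a+b)x)/(2L³EI)  [x≤a] = -4·3²·(4/5)·(2·1·4-(3·1+3)·(4/5))/(2·4³·20000) = -9/250000 rad
Superposition: θ = Σ θ_i = -1031/3750000 rad ≈ -0.000275 rad

θ(4/5) = -1031/3750000 rad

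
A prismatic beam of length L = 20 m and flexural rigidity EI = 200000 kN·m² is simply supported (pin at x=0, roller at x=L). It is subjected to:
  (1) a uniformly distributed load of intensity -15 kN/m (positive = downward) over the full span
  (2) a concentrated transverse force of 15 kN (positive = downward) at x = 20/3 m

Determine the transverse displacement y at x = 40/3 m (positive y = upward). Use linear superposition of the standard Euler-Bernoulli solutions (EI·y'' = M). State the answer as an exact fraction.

Load 1 — uniform load w=-15 kN/m over full span:
  y_1 = -wx(L³-2Lx²+x³)/(24EI) = -(-15)·(40/3)·(20³-2·20·(40/3)²+(40/3)³)/(24·200000) = 11/81 m
Load 2 — point force P=15 kN at a=20/3 m (b=L-a=40/3):
  y_2 = -Pa(L-x)(2Lx-a²-x²)/(6LEI)  [x>a] = -15·(20/3)·(20-(40/3))·(2·20·(40/3)-(20/3)²-(40/3)²)/(6·20·200000) = -7/810 m
Superposition: y = Σ y_i = 103/810 m ≈ 0.127160 m

y(40/3) = 103/810 m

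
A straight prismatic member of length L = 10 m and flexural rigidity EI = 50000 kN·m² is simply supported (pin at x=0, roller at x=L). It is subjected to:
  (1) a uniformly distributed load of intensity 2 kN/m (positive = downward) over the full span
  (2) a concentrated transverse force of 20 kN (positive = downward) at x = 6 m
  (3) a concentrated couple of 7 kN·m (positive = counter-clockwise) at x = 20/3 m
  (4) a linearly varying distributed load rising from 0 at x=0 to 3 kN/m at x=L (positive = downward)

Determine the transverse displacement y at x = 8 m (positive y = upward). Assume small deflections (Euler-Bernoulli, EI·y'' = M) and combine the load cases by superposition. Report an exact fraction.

y(8) = -7387/703125 m

Load 1 — uniform load w=2 kN/m over full span:
  y_1 = -wx(L³-2Lx²+x³)/(24EI) = -2·8·(10³-2·10·8²+8³)/(24·50000) = -29/9375 m
Load 2 — point force P=20 kN at a=6 m (b=L-a=4):
  y_2 = -Pa(L-x)(2Lx-a²-x²)/(6LEI)  [x>a] = -20·6·(10-8)·(2·10·8-6²-8²)/(6·10·50000) = -3/625 m
Load 3 — applied couple M₀=7 kN·m at a=20/3 m (b=L-a=10/3):
  y_3 = (M₀x³/(6L)-M₀(x-a)²/2+C₁x)/EI  [x>a] with C₁=M₀(3b²-L²)/(6L)=-70/9 = (7·8³/(6·10)-7·(8-(20/3))²/2+(-70/9)·8)/50000 = -49/281250 m
Load 4 — triangular load w₀=3 kN/m (0→w₀ over full span):
  y_4 = -w₀x(7L⁴-10L²x²+3x⁴)/(360LEI) = -3·8·(7·10⁴-10·10²·8²+3·8⁴)/(360·10·50000) = -381/156250 m
Superposition: y = Σ y_i = -7387/703125 m ≈ -0.010506 m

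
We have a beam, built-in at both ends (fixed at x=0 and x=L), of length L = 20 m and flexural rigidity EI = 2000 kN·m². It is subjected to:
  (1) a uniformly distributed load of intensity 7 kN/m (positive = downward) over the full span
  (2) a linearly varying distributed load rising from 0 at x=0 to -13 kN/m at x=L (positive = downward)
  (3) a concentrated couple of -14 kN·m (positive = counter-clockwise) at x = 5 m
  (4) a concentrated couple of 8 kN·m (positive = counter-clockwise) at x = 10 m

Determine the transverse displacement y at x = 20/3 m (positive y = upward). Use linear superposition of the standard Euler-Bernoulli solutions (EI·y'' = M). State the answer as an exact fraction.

y(20/3) = -583/2916 m

Load 1 — uniform load w=7 kN/m over full span:
  y_1 = -wx²(L-x)²/(24EI) = -7·(20/3)²·(20-(20/3))²/(24·2000) = -280/243 m
Load 2 — triangular load w₀=-13 kN/m (0→w₀ over full span):
  y_2 = -w₀x²(L-x)²(x+2L)/(120LEI) = -(-13)·(20/3)²·(20-(20/3))²·((20/3)+2·20)/(120·20·2000) = 728/729 m
Load 3 — applied couple M₀=-14 kN·m at a=5 m (b=L-a=15):
  y_3 = (R_Ax³/6 - M_Ax²/2 - M₀(x-a)²/2)/EI  [x>a] with R_A=-63/80, M_A=21/8 = ((-63/80)·(20/3)³/6 - (21/8)·(20/3)²/2 - (-14)·((20/3)-5)²/2)/2000 = -7/180 m
Load 4 — applied couple M₀=8 kN·m at a=10 m (b=L-a=10):
  y_4 = (R_Ax³/6 - M_Ax²/2)/EI  [x≤a] with R_A=3/5, M_A=2 = ((3/5)·(20/3)³/6 - 2·(20/3)²/2)/2000 = -1/135 m
Superposition: y = Σ y_i = -583/2916 m ≈ -0.199931 m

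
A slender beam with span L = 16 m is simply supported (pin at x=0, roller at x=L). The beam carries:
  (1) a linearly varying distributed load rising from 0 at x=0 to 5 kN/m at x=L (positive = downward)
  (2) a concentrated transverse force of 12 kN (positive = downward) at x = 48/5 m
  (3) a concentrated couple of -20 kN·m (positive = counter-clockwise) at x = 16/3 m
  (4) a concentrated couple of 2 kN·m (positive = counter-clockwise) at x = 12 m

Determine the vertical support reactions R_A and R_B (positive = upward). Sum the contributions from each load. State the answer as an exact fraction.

R_A = 2041/120 kN, R_B = 4199/120 kN

Load 1 — triangular load w₀=5 kN/m (0→w₀ over full span):
  R_A = w₀L/6 = 5·16/6 = 40/3 kN
  R_B = w₀L/3 = 5·16/3 = 80/3 kN
Load 2 — point force P=12 kN at a=48/5 m (b=L-a=32/5):
  R_A = Pb/L = 12·(32/5)/16 = 24/5 kN
  R_B = Pa/L = 12·(48/5)/16 = 36/5 kN
Load 3 — applied couple M₀=-20 kN·m at a=16/3 m (b=L-a=32/3):
  R_A = M₀/L = (-20)/16 = -5/4 kN
  R_B = -M₀/L = -(-20)/16 = 5/4 kN
Load 4 — applied couple M₀=2 kN·m at a=12 m (b=L-a=4):
  R_A = M₀/L = 2/16 = 1/8 kN
  R_B = -M₀/L = -2/16 = -1/8 kN
Superposition: R_A = 2041/120 kN, R_B = 4199/120 kN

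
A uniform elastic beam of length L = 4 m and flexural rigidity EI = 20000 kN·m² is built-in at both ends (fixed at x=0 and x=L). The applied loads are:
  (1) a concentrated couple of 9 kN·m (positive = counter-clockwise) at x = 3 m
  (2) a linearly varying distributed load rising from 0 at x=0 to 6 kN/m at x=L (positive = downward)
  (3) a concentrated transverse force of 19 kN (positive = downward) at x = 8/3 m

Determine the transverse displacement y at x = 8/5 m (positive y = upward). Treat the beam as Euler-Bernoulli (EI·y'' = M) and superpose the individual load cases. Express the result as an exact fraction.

y(8/5) = -4736369/12656250000 m

Load 1 — applied couple M₀=9 kN·m at a=3 m (b=L-a=1):
  y_1 = (R_Ax³/6 - M_Ax²/2)/EI  [x≤a] with R_A=81/32, M_A=45/16 = ((81/32)·(8/5)³/6 - (45/16)·(8/5)²/2)/20000 = -117/1250000 m
Load 2 — triangular load w₀=6 kN/m (0→w₀ over full span):
  y_2 = -w₀x²(L-x)²(x+2L)/(120LEI) = -6·(8/5)²·(4-(8/5))²·((8/5)+2·4)/(120·4·20000) = -864/9765625 m
Load 3 — point force P=19 kN at a=8/3 m (b=L-a=4/3):
  y_3 = -Pb²x²(3aL-(3a+b)x)/(6L³EI)  [x≤a] = -19·(4/3)²·(8/5)²·(3·(8/3)·4-(3·(8/3)+(4/3))·(8/5))/(6·4³·20000) = -1216/6328125 m
Superposition: y = Σ y_i = -4736369/12656250000 m ≈ -0.000374 m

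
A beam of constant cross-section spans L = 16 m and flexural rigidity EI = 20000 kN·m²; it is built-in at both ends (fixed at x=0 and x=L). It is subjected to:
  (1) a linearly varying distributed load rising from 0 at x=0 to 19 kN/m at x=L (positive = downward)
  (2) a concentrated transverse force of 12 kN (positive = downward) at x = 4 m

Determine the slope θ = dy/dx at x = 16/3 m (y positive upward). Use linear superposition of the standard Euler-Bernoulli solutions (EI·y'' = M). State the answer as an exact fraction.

Load 1 — triangular load w₀=19 kN/m (0→w₀ over full span):
  θ_1 = -w₀(2x(L-x)(L-2x)(x+2L)+x²(L-x)²)/(120LEI) = -19·(2·(16/3)·(16-(16/3))·(16-2·(16/3))·((16/3)+2·16)+(16/3)²·(16-(16/3))²)/(120·16·20000) = -9728/759375 rad
Load 2 — point force P=12 kN at a=4 m (b=L-a=12):
  θ_2 = Pa²(L-x)(2bL-(3b+a)(L-x))/(2L³EI)  [x>a] = 12·4²·(16-(16/3))·(2·12·16-(3·12+4)·(16-(16/3)))/(2·16³·20000) = -1/1875 rad
Superposition: θ = Σ θ_i = -10133/759375 rad ≈ -0.013344 rad

θ(16/3) = -10133/759375 rad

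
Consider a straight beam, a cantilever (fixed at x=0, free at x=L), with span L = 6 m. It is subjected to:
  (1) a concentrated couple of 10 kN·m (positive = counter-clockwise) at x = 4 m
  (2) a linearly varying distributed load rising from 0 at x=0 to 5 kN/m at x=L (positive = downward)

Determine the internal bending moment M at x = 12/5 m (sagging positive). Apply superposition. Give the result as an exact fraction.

M(12/5) = -398/25 kN·m

Load 1 — applied couple M₀=10 kN·m at a=4 m (b=L-a=2):
  M_1 = M₀  [x≤a] = 10 = 10 kN·m
Load 2 — triangular load w₀=5 kN/m (0→w₀ over full span):
  M_2 = w₀Lx/2 - w₀L²/3 - w₀x³/(6L) = 5·6·(12/5)/2 - 5·6²/3 - 5·(12/5)³/(6·6) = -648/25 kN·m
Superposition: M = Σ M_i = -398/25 kN·m ≈ -15.920000 kN·m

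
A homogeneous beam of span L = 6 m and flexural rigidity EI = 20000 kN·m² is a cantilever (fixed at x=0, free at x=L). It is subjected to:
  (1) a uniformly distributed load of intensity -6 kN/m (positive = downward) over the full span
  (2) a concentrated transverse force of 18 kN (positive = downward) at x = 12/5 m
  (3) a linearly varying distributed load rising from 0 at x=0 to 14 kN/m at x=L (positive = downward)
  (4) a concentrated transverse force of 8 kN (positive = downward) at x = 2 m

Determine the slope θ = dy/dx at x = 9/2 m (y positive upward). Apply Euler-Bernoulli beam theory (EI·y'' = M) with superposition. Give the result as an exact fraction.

Load 1 — uniform load w=-6 kN/m over full span:
  θ_1 = -wx(x²-3Lx+3L²)/(6EI) = -(-6)·(9/2)·((9/2)²-3·6·(9/2)+3·6²)/(6·20000) = 1701/160000 rad
Load 2 — point force P=18 kN at a=12/5 m (b=L-a=18/5):
  θ_2 = -Pa²/(2EI)  [x>a] = -18·(12/5)²/(2·20000) = -81/31250 rad
Load 3 — triangular load w₀=14 kN/m (0→w₀ over full span):
  θ_3 = (w₀Lx²/4-w₀L²x/3-w₀x⁴/(24L))/EI = (14·6·(9/2)²/4-14·6²·(9/2)/3-14·(9/2)⁴/(24·6))/20000 = -47439/2560000 rad
Load 4 — point force P=8 kN at a=2 m (b=L-a=4):
  θ_4 = -Pa²/(2EI)  [x>a] = -8·2²/(2·20000) = -1/1250 rad
Superposition: θ = Σ θ_i = -722663/64000000 rad ≈ -0.011292 rad

θ(9/2) = -722663/64000000 rad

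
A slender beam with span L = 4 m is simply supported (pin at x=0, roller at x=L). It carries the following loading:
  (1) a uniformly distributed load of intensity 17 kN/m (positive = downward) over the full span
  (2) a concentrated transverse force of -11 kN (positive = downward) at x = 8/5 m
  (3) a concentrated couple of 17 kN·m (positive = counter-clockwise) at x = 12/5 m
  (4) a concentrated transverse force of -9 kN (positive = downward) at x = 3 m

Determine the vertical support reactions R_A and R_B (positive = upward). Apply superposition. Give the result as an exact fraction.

Load 1 — uniform load w=17 kN/m over full span:
  R_A = wL/2 = 17·4/2 = 34 kN
  R_B = wL/2 = 17·4/2 = 34 kN
Load 2 — point force P=-11 kN at a=8/5 m (b=L-a=12/5):
  R_A = Pb/L = (-11)·(12/5)/4 = -33/5 kN
  R_B = Pa/L = (-11)·(8/5)/4 = -22/5 kN
Load 3 — applied couple M₀=17 kN·m at a=12/5 m (b=L-a=8/5):
  R_A = M₀/L = 17/4 kN
  R_B = -M₀/L = -17/4 kN
Load 4 — point force P=-9 kN at a=3 m (b=L-a=1):
  R_A = Pb/L = (-9)·1/4 = -9/4 kN
  R_B = Pa/L = (-9)·3/4 = -27/4 kN
Superposition: R_A = 147/5 kN, R_B = 93/5 kN

R_A = 147/5 kN, R_B = 93/5 kN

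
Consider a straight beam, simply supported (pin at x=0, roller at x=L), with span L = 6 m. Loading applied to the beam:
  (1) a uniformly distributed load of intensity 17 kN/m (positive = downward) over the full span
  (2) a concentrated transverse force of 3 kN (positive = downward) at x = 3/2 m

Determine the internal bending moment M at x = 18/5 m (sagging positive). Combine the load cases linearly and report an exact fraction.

M(18/5) = 1881/25 kN·m

Load 1 — uniform load w=17 kN/m over full span:
  M_1 = wx(L-x)/2 = 17·(18/5)·(6-(18/5))/2 = 1836/25 kN·m
Load 2 — point force P=3 kN at a=3/2 m (b=L-a=9/2):
  M_2 = Pa(L-x)/L  [x>a] = 3·(3/2)·(6-(18/5))/6 = 9/5 kN·m
Superposition: M = Σ M_i = 1881/25 kN·m ≈ 75.240000 kN·m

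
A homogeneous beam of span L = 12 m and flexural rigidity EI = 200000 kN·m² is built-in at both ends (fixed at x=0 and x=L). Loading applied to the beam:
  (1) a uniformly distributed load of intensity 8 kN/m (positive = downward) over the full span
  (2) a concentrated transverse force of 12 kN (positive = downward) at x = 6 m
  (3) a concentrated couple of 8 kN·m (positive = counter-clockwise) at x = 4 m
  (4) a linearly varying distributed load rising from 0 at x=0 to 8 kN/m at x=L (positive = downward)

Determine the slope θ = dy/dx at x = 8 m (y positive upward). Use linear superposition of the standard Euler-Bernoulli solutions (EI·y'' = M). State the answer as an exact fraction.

θ(8) = 91/125000 rad

Load 1 — uniform load w=8 kN/m over full span:
  θ_1 = -wx(L-x)(L-2x)/(12EI) = -8·8·(12-8)·(12-2·8)/(12·200000) = 4/9375 rad
Load 2 — point force P=12 kN at a=6 m (b=L-a=6):
  θ_2 = Pa²(L-x)(2bL-(3b+a)(L-x))/(2L³EI)  [x>a] = 12·6²·(12-8)·(2·6·12-(3·6+6)·(12-8))/(2·12³·200000) = 3/25000 rad
Load 3 — applied couple M₀=8 kN·m at a=4 m (b=L-a=8):
  θ_3 = (R_Ax²/2 - M_Ax - M₀(x-a))/EI  [x>a] with R_A=8/9, M_A=0 = ((8/9)·8²/2 - 0·8 - 8·(8-4))/200000 = -1/56250 rad
Load 4 — triangular load w₀=8 kN/m (0→w₀ over full span):
  θ_4 = -w₀(2x(L-x)(L-2x)(x+2L)+x²(L-x)²)/(120LEI) = -8·(2·8·(12-8)·(12-2·8)·(8+2·12)+8²·(12-8)²)/(120·12·200000) = 28/140625 rad
Superposition: θ = Σ θ_i = 91/125000 rad ≈ 0.000728 rad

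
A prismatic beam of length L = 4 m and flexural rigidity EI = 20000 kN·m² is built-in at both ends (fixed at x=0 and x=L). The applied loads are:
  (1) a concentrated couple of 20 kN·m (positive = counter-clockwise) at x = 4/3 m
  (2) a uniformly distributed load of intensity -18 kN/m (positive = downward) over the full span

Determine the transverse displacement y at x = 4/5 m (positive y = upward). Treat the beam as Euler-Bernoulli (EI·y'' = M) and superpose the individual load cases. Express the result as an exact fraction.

Load 1 — applied couple M₀=20 kN·m at a=4/3 m (b=L-a=8/3):
  y_1 = (R_Ax³/6 - M_Ax²/2)/EI  [x≤a] with R_A=20/3, M_A=0 = ((20/3)·(4/5)³/6 - 0·(4/5)²/2)/20000 = 4/140625 m
Load 2 — uniform load w=-18 kN/m over full span:
  y_2 = -wx²(L-x)²/(24EI) = -(-18)·(4/5)²·(4-(4/5))²/(24·20000) = 96/390625 m
Superposition: y = Σ y_i = 964/3515625 m ≈ 0.000274 m

y(4/5) = 964/3515625 m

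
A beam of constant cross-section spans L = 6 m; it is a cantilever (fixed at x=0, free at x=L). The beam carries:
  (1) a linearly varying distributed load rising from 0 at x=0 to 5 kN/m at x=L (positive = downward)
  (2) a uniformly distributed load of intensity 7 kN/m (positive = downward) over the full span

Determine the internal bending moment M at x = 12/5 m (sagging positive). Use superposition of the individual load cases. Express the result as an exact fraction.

M(12/5) = -1782/25 kN·m

Load 1 — triangular load w₀=5 kN/m (0→w₀ over full span):
  M_1 = w₀Lx/2 - w₀L²/3 - w₀x³/(6L) = 5·6·(12/5)/2 - 5·6²/3 - 5·(12/5)³/(6·6) = -648/25 kN·m
Load 2 — uniform load w=7 kN/m over full span:
  M_2 = -w(L-x)²/2 = -7·(6-(12/5))²/2 = -1134/25 kN·m
Superposition: M = Σ M_i = -1782/25 kN·m ≈ -71.280000 kN·m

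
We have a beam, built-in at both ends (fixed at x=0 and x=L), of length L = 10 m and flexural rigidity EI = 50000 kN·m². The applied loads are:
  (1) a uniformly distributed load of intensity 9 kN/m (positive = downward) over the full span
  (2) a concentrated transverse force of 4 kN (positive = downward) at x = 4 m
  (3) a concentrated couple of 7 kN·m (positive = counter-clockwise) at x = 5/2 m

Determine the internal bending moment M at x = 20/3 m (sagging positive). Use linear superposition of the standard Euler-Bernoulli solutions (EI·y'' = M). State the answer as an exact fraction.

M(20/3) = 30499/1200 kN·m

Load 1 — uniform load w=9 kN/m over full span:
  M_1 = wLx/2 - wL²/12 - wx²/2 = 9·10·(20/3)/2 - 9·10²/12 - 9·(20/3)²/2 = 25 kN·m
Load 2 — point force P=4 kN at a=4 m (b=L-a=6):
  M_2 = Pa²(a+3b)(L-x)/L³ - Pa²b/L²  [x>a] = 4·4²·(4+3·6)·(10-(20/3))/10³ - 4·4²·6/10² = 64/75 kN·m
Load 3 — applied couple M₀=7 kN·m at a=5/2 m (b=L-a=15/2):
  M_3 = R_Ax - M_A - M₀  [x>a] with R_A=63/80, M_A=-21/16 = (63/80)·(20/3) - (-21/16) - 7 = -7/16 kN·m
Superposition: M = Σ M_i = 30499/1200 kN·m ≈ 25.415833 kN·m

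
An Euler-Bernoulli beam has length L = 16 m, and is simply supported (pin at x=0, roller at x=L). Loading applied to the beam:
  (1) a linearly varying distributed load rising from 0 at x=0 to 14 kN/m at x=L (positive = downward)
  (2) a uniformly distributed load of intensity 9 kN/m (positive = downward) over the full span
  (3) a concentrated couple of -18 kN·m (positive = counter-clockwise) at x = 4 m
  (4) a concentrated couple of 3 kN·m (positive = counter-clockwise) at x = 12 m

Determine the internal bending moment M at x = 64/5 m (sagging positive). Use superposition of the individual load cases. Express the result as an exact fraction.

Load 1 — triangular load w₀=14 kN/m (0→w₀ over full span):
  M_1 = w₀Lx/6 - w₀x³/(6L) = 14·16·(64/5)/6 - 14·(64/5)³/(6·16) = 21504/125 kN·m
Load 2 — uniform load w=9 kN/m over full span:
  M_2 = wx(L-x)/2 = 9·(64/5)·(16-(64/5))/2 = 4608/25 kN·m
Load 3 — applied couple M₀=-18 kN·m at a=4 m (b=L-a=12):
  M_3 = M₀x/L - M₀  [x>a] = (-18)·(64/5)/16 - (-18) = 18/5 kN·m
Load 4 — applied couple M₀=3 kN·m at a=12 m (b=L-a=4):
  M_4 = M₀x/L - M₀  [x>a] = 3·(64/5)/16 - 3 = -3/5 kN·m
Superposition: M = Σ M_i = 44919/125 kN·m ≈ 359.352000 kN·m

M(64/5) = 44919/125 kN·m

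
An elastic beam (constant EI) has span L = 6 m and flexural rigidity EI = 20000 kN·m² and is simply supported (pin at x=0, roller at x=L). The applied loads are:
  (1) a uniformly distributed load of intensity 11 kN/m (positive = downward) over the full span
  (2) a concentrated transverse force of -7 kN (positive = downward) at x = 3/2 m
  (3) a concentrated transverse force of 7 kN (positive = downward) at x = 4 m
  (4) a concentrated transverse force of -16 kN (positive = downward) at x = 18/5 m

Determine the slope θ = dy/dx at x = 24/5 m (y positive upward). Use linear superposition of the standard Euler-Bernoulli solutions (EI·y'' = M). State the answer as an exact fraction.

θ(24/5) = 1874441/720000000 rad

Load 1 — uniform load w=11 kN/m over full span:
  θ_1 = -w(L³-6Lx²+4x³)/(24EI) = -11·(6³-6·6·(24/5)²+4·(24/5)³)/(24·20000) = 9801/2500000 rad
Load 2 — point force P=-7 kN at a=3/2 m (b=L-a=9/2):
  θ_2 = -Pa(2L²-6Lx+3x²+a²)/(6LEI)  [x>a] = -(-7)·(3/2)·(2·6²-6·6·(24/5)+3·(24/5)²+(3/2)²)/(6·6·20000) = -6867/16000000 rad
Load 3 — point force P=7 kN at a=4 m (b=L-a=2):
  θ_3 = -Pa(2L²-6Lx+3x²+a²)/(6LEI)  [x>a] = -7·4·(2·6²-6·6·(24/5)+3·(24/5)²+4²)/(6·6·20000) = 343/562500 rad
Load 4 — point force P=-16 kN at a=18/5 m (b=L-a=12/5):
  θ_4 = -Pa(2L²-6Lx+3x²+a²)/(6LEI)  [x>a] = -(-16)·(18/5)·(2·6²-6·6·(24/5)+3·(24/5)²+(18/5)²)/(6·6·20000) = -117/78125 rad
Superposition: θ = Σ θ_i = 1874441/720000000 rad ≈ 0.002603 rad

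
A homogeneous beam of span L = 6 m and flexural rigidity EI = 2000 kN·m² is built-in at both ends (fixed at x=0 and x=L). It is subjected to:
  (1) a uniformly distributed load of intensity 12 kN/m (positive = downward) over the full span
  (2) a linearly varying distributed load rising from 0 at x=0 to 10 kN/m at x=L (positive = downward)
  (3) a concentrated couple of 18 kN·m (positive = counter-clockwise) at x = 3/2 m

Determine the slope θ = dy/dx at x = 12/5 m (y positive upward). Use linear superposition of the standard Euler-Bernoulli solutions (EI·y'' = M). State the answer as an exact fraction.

θ(12/5) = -3483/500000 rad

Load 1 — uniform load w=12 kN/m over full span:
  θ_1 = -wx(L-x)(L-2x)/(12EI) = -12·(12/5)·(6-(12/5))·(6-2·(12/5))/(12·2000) = -81/15625 rad
Load 2 — triangular load w₀=10 kN/m (0→w₀ over full span):
  θ_2 = -w₀(2x(L-x)(L-2x)(x+2L)+x²(L-x)²)/(120LEI) = -10·(2·(12/5)·(6-(12/5))·(6-2·(12/5))·((12/5)+2·6)+(12/5)²·(6-(12/5))²)/(120·6·2000) = -81/31250 rad
Load 3 — applied couple M₀=18 kN·m at a=3/2 m (b=L-a=9/2):
  θ_3 = (R_Ax²/2 - M_Ax - M₀(x-a))/EI  [x>a] with R_A=27/8, M_A=-27/8 = ((27/8)·(12/5)²/2 - (-27/8)·(12/5) - 18·((12/5)-(3/2)))/2000 = 81/100000 rad
Superposition: θ = Σ θ_i = -3483/500000 rad ≈ -0.006966 rad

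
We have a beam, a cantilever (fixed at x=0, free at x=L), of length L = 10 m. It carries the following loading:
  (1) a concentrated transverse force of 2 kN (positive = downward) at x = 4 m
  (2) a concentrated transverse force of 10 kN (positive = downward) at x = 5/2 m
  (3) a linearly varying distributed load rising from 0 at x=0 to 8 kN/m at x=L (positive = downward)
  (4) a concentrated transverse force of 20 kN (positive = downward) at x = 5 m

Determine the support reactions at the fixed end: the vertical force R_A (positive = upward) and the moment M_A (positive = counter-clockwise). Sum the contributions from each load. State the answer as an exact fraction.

R_A = 72 kN, M_A = 1199/3 kN·m

Load 1 — point force P=2 kN at a=4 m (b=L-a=6):
  R_A = P = 2 kN
  M_A = Pa = 2·4 = 8 kN·m
Load 2 — point force P=10 kN at a=5/2 m (b=L-a=15/2):
  R_A = P = 10 kN
  M_A = Pa = 10·(5/2) = 25 kN·m
Load 3 — triangular load w₀=8 kN/m (0→w₀ over full span):
  R_A = w₀L/2 = 8·10/2 = 40 kN
  M_A = w₀L²/3 = 8·10²/3 = 800/3 kN·m
Load 4 — point force P=20 kN at a=5 m (b=L-a=5):
  R_A = P = 20 kN
  M_A = Pa = 20·5 = 100 kN·m
Superposition: R_A = 72 kN, M_A = 1199/3 kN·m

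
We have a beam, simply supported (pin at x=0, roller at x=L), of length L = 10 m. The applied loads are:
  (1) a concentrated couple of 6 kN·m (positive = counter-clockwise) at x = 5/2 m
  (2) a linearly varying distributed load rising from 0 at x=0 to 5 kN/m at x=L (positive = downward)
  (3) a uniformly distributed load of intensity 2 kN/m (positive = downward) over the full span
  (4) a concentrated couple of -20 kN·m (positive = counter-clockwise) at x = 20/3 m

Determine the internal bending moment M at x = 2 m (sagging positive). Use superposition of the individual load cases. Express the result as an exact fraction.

M(2) = 146/5 kN·m

Load 1 — applied couple M₀=6 kN·m at a=5/2 m (b=L-a=15/2):
  M_1 = M₀x/L  [x≤a] = 6·2/10 = 6/5 kN·m
Load 2 — triangular load w₀=5 kN/m (0→w₀ over full span):
  M_2 = w₀Lx/6 - w₀x³/(6L) = 5·10·2/6 - 5·2³/(6·10) = 16 kN·m
Load 3 — uniform load w=2 kN/m over full span:
  M_3 = wx(L-x)/2 = 2·2·(10-2)/2 = 16 kN·m
Load 4 — applied couple M₀=-20 kN·m at a=20/3 m (b=L-a=10/3):
  M_4 = M₀x/L  [x≤a] = (-20)·2/10 = -4 kN·m
Superposition: M = Σ M_i = 146/5 kN·m ≈ 29.200000 kN·m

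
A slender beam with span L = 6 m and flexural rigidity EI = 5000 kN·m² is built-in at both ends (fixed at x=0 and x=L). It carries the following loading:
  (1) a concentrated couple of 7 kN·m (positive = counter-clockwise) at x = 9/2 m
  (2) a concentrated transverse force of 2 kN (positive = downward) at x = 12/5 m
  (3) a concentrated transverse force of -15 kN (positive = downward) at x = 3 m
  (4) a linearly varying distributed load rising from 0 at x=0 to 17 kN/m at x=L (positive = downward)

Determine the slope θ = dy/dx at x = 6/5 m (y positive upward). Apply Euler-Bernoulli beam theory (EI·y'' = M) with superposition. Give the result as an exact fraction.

Load 1 — applied couple M₀=7 kN·m at a=9/2 m (b=L-a=3/2):
  θ_1 = (R_Ax²/2 - M_Ax)/EI  [x≤a] with R_A=21/16, M_A=35/16 = ((21/16)·(6/5)²/2 - (35/16)·(6/5))/5000 = -21/62500 rad
Load 2 — point force P=2 kN at a=12/5 m (b=L-a=18/5):
  θ_2 = -Pb²x(2aL-(3a+b)x)/(2L³EI)  [x≤a] = -2·(18/5)²·(6/5)·(2·(12/5)·6-(3·(12/5)+(18/5))·(6/5))/(2·6³·5000) = -891/3906250 rad
Load 3 — point force P=-15 kN at a=3 m (b=L-a=3):
  θ_3 = -Pb²x(2aL-(3a+b)x)/(2L³EI)  [x≤a] = -(-15)·3²·(6/5)·(2·3·6-(3·3+3)·(6/5))/(2·6³·5000) = 81/50000 rad
Load 4 — triangular load w₀=17 kN/m (0→w₀ over full span):
  θ_4 = -w₀(2x(L-x)(L-2x)(x+2L)+x²(L-x)²)/(120LEI) = -17·(2·(6/5)·(6-(6/5))·(6-2·(6/5))·((6/5)+2·6)+(6/5)²·(6-(6/5))²)/(120·6·5000) = -1071/390625 rad
Superposition: θ = Σ θ_i = -52683/31250000 rad ≈ -0.001686 rad

θ(6/5) = -52683/31250000 rad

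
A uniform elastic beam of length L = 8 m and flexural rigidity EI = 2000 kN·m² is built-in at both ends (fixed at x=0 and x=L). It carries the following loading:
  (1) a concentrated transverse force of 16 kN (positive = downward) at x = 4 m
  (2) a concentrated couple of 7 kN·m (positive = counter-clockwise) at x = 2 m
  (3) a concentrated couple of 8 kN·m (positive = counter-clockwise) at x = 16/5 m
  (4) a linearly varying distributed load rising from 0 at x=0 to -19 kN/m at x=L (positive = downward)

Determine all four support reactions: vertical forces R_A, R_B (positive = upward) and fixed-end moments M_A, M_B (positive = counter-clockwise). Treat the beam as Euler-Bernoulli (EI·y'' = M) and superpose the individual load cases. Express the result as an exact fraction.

Load 1 — point force P=16 kN at a=4 m (b=L-a=4):
  R_A = Pb²(3a+b)/L³ = 16·4²·(3·4+4)/8³ = 8 kN
  M_A = Pab²/L² = 16·4·4²/8² = 16 kN·m
  R_B = Pa²(a+3b)/L³ = 16·4²·(4+3·4)/8³ = 8 kN
  M_B = -Pa²b/L² = -16·4²·4/8² = -16 kN·m
Load 2 — applied couple M₀=7 kN·m at a=2 m (b=L-a=6):
  R_A = 6M₀ab/L³ = 6·7·2·6/8³ = 63/64 kN
  M_A = M₀b(2a-b)/L² = 7·6·(2·2-6)/8² = -21/16 kN·m
  R_B = -6M₀ab/L³ = -6·7·2·6/8³ = -63/64 kN
  M_B = M₀a(2b-a)/L² = 7·2·(2·6-2)/8² = 35/16 kN·m
Load 3 — applied couple M₀=8 kN·m at a=16/5 m (b=L-a=24/5):
  R_A = 6M₀ab/L³ = 6·8·(16/5)·(24/5)/8³ = 36/25 kN
  M_A = M₀b(2a-b)/L² = 8·(24/5)·(2·(16/5)-(24/5))/8² = 24/25 kN·m
  R_B = -6M₀ab/L³ = -6·8·(16/5)·(24/5)/8³ = -36/25 kN
  M_B = M₀a(2b-a)/L² = 8·(16/5)·(2·(24/5)-(16/5))/8² = 64/25 kN·m
Load 4 — triangular load w₀=-19 kN/m (0→w₀ over full span):
  R_A = 3w₀L/20 = 3·(-19)·8/20 = -114/5 kN
  M_A = w₀L²/30 = (-19)·8²/30 = -608/15 kN·m
  R_B = 7w₀L/20 = 7·(-19)·8/20 = -266/5 kN
  M_B = -w₀L²/20 = -(-19)·8²/20 = 304/5 kN·m
Superposition: R_A = -19801/1600 kN, M_A = -29863/1200 kN·m, R_B = -76199/1600 kN, M_B = 19819/400 kN·m

R_A = -19801/1600 kN, M_A = -29863/1200 kN·m, R_B = -76199/1600 kN, M_B = 19819/400 kN·m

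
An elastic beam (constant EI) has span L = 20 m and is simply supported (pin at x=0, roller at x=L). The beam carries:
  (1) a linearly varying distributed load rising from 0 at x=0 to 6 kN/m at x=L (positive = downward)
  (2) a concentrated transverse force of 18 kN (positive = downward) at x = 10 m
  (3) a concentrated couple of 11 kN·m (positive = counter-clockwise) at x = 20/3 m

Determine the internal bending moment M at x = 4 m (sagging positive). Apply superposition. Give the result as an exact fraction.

M(4) = 115 kN·m

Load 1 — triangular load w₀=6 kN/m (0→w₀ over full span):
  M_1 = w₀Lx/6 - w₀x³/(6L) = 6·20·4/6 - 6·4³/(6·20) = 384/5 kN·m
Load 2 — point force P=18 kN at a=10 m (b=L-a=10):
  M_2 = Pbx/L  [x≤a] = 18·10·4/20 = 36 kN·m
Load 3 — applied couple M₀=11 kN·m at a=20/3 m (b=L-a=40/3):
  M_3 = M₀x/L  [x≤a] = 11·4/20 = 11/5 kN·m
Superposition: M = Σ M_i = 115 kN·m ≈ 115.000000 kN·m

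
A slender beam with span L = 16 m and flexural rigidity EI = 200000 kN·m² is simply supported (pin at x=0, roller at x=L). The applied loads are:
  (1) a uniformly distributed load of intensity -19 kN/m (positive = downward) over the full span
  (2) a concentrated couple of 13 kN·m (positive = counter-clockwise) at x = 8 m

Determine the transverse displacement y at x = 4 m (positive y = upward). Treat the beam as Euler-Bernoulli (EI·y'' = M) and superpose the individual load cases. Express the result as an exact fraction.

y(4) = 5763/100000 m

Load 1 — uniform load w=-19 kN/m over full span:
  y_1 = -wx(L³-2Lx²+x³)/(24EI) = -(-19)·4·(16³-2·16·4²+4³)/(24·200000) = 361/6250 m
Load 2 — applied couple M₀=13 kN·m at a=8 m (b=L-a=8):
  y_2 = (M₀x³/(6L)+C₁x)/EI  [x≤a] with C₁=M₀(3b²-L²)/(6L)=-26/3 = (13·4³/(6·16)+(-26/3)·4)/200000 = -13/100000 m
Superposition: y = Σ y_i = 5763/100000 m ≈ 0.057630 m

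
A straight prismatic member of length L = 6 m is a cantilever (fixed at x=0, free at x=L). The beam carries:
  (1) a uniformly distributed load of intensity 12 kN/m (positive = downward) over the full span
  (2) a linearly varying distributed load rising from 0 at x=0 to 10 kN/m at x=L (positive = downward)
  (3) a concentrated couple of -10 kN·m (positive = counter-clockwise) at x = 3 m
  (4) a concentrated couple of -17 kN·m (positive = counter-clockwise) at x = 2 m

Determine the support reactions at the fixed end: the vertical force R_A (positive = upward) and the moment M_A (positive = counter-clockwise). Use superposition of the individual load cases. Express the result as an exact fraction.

Load 1 — uniform load w=12 kN/m over full span:
  R_A = wL = 12·6 = 72 kN
  M_A = wL²/2 = 12·6²/2 = 216 kN·m
Load 2 — triangular load w₀=10 kN/m (0→w₀ over full span):
  R_A = w₀L/2 = 10·6/2 = 30 kN
  M_A = w₀L²/3 = 10·6²/3 = 120 kN·m
Load 3 — applied couple M₀=-10 kN·m at a=3 m (b=L-a=3):
  R_A = 0 kN
  M_A = -M₀ = -(-10) = 10 kN·m
Load 4 — applied couple M₀=-17 kN·m at a=2 m (b=L-a=4):
  R_A = 0 kN
  M_A = -M₀ = -(-17) = 17 kN·m
Superposition: R_A = 102 kN, M_A = 363 kN·m

R_A = 102 kN, M_A = 363 kN·m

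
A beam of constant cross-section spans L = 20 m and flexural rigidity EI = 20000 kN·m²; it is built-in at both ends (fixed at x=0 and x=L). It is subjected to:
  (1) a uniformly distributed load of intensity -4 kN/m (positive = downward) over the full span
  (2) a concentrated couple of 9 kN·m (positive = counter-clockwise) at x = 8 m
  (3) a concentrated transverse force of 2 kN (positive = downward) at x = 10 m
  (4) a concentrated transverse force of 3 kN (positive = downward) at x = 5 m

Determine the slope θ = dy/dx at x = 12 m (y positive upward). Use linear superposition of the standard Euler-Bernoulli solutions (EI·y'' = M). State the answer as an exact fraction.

θ(12) = -28701/5000000 rad

Load 1 — uniform load w=-4 kN/m over full span:
  θ_1 = -wx(L-x)(L-2x)/(12EI) = -(-4)·12·(20-12)·(20-2·12)/(12·20000) = -4/625 rad
Load 2 — applied couple M₀=9 kN·m at a=8 m (b=L-a=12):
  θ_2 = (R_Ax²/2 - M_Ax - M₀(x-a))/EI  [x>a] with R_A=81/125, M_A=27/25 = ((81/125)·12²/2 - (27/25)·12 - 9·(12-8))/20000 = -9/78125 rad
Load 3 — point force P=2 kN at a=10 m (b=L-a=10):
  θ_3 = Pa²(L-x)(2bL-(3b+a)(L-x))/(2L³EI)  [x>a] = 2·10²·(20-12)·(2·10·20-(3·10+10)·(20-12))/(2·20³·20000) = 1/2500 rad
Load 4 — point force P=3 kN at a=5 m (b=L-a=15):
  θ_4 = Pa²(L-x)(2bL-(3b+a)(L-x))/(2L³EI)  [x>a] = 3·5²·(20-12)·(2·15·20-(3·15+5)·(20-12))/(2·20³·20000) = 3/8000 rad
Superposition: θ = Σ θ_i = -28701/5000000 rad ≈ -0.005740 rad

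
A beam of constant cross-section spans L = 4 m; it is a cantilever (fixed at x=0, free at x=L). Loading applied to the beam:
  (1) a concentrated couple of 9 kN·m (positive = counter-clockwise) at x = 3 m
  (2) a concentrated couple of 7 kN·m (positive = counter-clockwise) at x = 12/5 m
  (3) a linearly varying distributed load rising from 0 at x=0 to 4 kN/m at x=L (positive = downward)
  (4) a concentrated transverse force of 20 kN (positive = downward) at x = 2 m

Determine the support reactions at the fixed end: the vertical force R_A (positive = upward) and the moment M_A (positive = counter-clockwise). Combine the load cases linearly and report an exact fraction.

R_A = 28 kN, M_A = 136/3 kN·m

Load 1 — applied couple M₀=9 kN·m at a=3 m (b=L-a=1):
  R_A = 0 kN
  M_A = -M₀ = -9 kN·m
Load 2 — applied couple M₀=7 kN·m at a=12/5 m (b=L-a=8/5):
  R_A = 0 kN
  M_A = -M₀ = -7 kN·m
Load 3 — triangular load w₀=4 kN/m (0→w₀ over full span):
  R_A = w₀L/2 = 4·4/2 = 8 kN
  M_A = w₀L²/3 = 4·4²/3 = 64/3 kN·m
Load 4 — point force P=20 kN at a=2 m (b=L-a=2):
  R_A = P = 20 kN
  M_A = Pa = 20·2 = 40 kN·m
Superposition: R_A = 28 kN, M_A = 136/3 kN·m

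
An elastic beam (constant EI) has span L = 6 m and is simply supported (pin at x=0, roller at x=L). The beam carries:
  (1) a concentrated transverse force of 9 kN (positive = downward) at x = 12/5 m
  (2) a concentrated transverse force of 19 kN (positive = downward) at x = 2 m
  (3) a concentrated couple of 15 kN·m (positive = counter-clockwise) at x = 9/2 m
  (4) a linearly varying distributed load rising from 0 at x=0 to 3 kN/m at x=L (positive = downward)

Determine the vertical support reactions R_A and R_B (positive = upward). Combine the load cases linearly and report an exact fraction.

R_A = 707/30 kN, R_B = 403/30 kN

Load 1 — point force P=9 kN at a=12/5 m (b=L-a=18/5):
  R_A = Pb/L = 9·(18/5)/6 = 27/5 kN
  R_B = Pa/L = 9·(12/5)/6 = 18/5 kN
Load 2 — point force P=19 kN at a=2 m (b=L-a=4):
  R_A = Pb/L = 19·4/6 = 38/3 kN
  R_B = Pa/L = 19·2/6 = 19/3 kN
Load 3 — applied couple M₀=15 kN·m at a=9/2 m (b=L-a=3/2):
  R_A = M₀/L = 15/6 = 5/2 kN
  R_B = -M₀/L = -15/6 = -5/2 kN
Load 4 — triangular load w₀=3 kN/m (0→w₀ over full span):
  R_A = w₀L/6 = 3·6/6 = 3 kN
  R_B = w₀L/3 = 3·6/3 = 6 kN
Superposition: R_A = 707/30 kN, R_B = 403/30 kN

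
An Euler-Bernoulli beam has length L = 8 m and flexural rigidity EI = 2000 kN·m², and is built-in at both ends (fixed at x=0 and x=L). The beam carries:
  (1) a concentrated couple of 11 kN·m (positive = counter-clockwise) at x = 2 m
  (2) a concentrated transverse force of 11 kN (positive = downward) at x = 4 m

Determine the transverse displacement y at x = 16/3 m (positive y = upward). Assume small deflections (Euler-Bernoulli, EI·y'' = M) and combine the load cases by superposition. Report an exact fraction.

Load 1 — applied couple M₀=11 kN·m at a=2 m (b=L-a=6):
  y_1 = (R_Ax³/6 - M_Ax²/2 - M₀(x-a)²/2)/EI  [x>a] with R_A=99/64, M_A=-33/16 = ((99/64)·(16/3)³/6 - (-33/16)·(16/3)²/2 - 11·((16/3)-2)²/2)/2000 = 11/3000 m
Load 2 — point force P=11 kN at a=4 m (b=L-a=4):
  y_2 = -Pa²(L-x)²(3bL-(3b+a)(L-x))/(6L³EI)  [x>a] = -11·4²·(8-(16/3))²·(3·4·8-(3·4+4)·(8-(16/3)))/(6·8³·2000) = -22/2025 m
Superposition: y = Σ y_i = -583/81000 m ≈ -0.007198 m

y(16/3) = -583/81000 m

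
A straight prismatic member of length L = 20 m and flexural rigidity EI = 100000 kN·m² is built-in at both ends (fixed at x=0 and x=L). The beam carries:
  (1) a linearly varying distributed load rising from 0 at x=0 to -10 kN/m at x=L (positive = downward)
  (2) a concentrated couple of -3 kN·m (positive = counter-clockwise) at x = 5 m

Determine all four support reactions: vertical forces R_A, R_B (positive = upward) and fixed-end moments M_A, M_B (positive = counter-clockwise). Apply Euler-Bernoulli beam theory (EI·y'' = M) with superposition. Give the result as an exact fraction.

Load 1 — triangular load w₀=-10 kN/m (0→w₀ over full span):
  R_A = 3w₀L/20 = 3·(-10)·20/20 = -30 kN
  M_A = w₀L²/30 = (-10)·20²/30 = -400/3 kN·m
  R_B = 7w₀L/20 = 7·(-10)·20/20 = -70 kN
  M_B = -w₀L²/20 = -(-10)·20²/20 = 200 kN·m
Load 2 — applied couple M₀=-3 kN·m at a=5 m (b=L-a=15):
  R_A = 6M₀ab/L³ = 6·(-3)·5·15/20³ = -27/160 kN
  M_A = M₀b(2a-b)/L² = (-3)·15·(2·5-15)/20² = 9/16 kN·m
  R_B = -6M₀ab/L³ = -6·(-3)·5·15/20³ = 27/160 kN
  M_B = M₀a(2b-a)/L² = (-3)·5·(2·15-5)/20² = -15/16 kN·m
Superposition: R_A = -4827/160 kN, M_A = -6373/48 kN·m, R_B = -11173/160 kN, M_B = 3185/16 kN·m

R_A = -4827/160 kN, M_A = -6373/48 kN·m, R_B = -11173/160 kN, M_B = 3185/16 kN·m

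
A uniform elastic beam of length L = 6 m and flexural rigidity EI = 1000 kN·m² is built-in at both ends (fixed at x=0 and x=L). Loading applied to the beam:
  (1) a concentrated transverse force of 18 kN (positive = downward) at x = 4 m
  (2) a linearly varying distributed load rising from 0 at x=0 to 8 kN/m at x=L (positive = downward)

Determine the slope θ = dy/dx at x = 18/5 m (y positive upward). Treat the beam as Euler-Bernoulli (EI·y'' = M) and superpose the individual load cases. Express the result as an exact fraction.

Load 1 — point force P=18 kN at a=4 m (b=L-a=2):
  θ_1 = -Pb²x(2aL-(3a+b)x)/(2L³EI)  [x≤a] = -18·2²·(18/5)·(2·4·6-(3·4+2)·(18/5))/(2·6³·1000) = 9/6250 rad
Load 2 — triangular load w₀=8 kN/m (0→w₀ over full span):
  θ_2 = -w₀(2x(L-x)(L-2x)(x+2L)+x²(L-x)²)/(120LEI) = -8·(2·(18/5)·(6-(18/5))·(6-2·(18/5))·((18/5)+2·6)+(18/5)²·(6-(18/5))²)/(120·6·1000) = 216/78125 rad
Superposition: θ = Σ θ_i = 657/156250 rad ≈ 0.004205 rad

θ(18/5) = 657/156250 rad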